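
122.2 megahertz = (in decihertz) 1.222e+09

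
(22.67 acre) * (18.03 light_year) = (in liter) 1.565e+25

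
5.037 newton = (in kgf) 0.5136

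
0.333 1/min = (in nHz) 5.55e+06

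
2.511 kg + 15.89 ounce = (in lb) 6.529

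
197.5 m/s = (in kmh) 711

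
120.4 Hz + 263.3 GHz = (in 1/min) 1.58e+13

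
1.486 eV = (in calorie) 5.69e-20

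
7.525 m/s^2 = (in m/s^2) 7.525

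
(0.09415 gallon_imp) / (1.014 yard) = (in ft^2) 0.004969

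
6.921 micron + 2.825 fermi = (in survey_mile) 4.301e-09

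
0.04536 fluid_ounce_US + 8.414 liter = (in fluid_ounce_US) 284.6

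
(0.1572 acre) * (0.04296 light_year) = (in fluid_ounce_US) 8.743e+21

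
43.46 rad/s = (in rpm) 415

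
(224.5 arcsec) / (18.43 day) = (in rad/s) 6.835e-10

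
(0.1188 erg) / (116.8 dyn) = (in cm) 0.001017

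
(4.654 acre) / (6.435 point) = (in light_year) 8.769e-10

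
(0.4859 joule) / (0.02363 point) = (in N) 5.829e+04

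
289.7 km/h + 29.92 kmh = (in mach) 0.2607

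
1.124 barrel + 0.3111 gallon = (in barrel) 1.131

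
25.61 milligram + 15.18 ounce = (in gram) 430.4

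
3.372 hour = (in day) 0.1405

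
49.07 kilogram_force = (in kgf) 49.07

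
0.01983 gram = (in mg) 19.83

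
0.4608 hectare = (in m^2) 4608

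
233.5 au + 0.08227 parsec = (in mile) 1.599e+12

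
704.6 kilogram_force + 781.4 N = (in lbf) 1729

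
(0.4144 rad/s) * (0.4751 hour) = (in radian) 708.8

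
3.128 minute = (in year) 5.951e-06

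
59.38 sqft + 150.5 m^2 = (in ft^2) 1679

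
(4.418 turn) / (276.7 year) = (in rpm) 3.038e-08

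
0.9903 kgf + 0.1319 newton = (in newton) 9.843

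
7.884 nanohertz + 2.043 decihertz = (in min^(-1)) 12.26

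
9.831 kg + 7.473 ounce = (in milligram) 1.004e+07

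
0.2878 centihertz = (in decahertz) 0.0002878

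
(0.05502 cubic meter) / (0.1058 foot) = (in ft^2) 18.36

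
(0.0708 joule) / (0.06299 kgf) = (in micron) 1.146e+05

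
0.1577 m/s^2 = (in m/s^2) 0.1577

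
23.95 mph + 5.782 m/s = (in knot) 32.05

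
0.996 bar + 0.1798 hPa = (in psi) 14.45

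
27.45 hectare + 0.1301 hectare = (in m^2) 2.758e+05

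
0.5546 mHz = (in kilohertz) 5.546e-07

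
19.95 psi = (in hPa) 1376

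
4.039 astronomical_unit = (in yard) 6.608e+11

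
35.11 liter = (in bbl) 0.2208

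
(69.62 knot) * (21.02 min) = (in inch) 1.778e+06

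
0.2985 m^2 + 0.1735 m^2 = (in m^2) 0.472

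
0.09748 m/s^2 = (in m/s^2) 0.09748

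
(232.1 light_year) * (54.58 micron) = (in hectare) 1.198e+10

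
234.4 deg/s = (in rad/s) 4.091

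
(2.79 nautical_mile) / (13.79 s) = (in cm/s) 3.747e+04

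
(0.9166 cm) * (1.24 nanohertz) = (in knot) 2.209e-11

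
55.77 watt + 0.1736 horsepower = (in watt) 185.2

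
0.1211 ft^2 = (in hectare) 1.125e-06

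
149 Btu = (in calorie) 3.757e+04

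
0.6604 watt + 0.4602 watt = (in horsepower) 0.001503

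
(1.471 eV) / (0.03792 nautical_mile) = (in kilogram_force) 3.422e-22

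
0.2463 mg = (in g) 0.0002463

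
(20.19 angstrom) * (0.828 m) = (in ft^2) 1.799e-08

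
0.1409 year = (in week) 7.347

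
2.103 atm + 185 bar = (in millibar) 1.871e+05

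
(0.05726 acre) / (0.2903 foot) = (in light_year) 2.768e-13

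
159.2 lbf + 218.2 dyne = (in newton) 708.2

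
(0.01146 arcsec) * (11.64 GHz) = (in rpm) 6176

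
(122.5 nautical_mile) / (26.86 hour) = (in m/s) 2.346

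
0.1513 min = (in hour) 0.002522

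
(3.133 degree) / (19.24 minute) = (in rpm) 0.0004523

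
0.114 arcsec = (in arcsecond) 0.114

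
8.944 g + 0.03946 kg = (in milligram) 4.84e+04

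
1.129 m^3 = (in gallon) 298.3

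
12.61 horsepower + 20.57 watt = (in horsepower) 12.64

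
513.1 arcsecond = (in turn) 0.0003959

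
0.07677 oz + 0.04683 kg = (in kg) 0.04901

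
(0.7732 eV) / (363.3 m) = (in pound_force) 7.666e-23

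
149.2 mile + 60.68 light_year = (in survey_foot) 1.883e+18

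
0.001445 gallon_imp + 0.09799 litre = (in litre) 0.1046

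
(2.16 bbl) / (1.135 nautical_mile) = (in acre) 4.037e-08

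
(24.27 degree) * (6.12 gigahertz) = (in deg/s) 1.485e+11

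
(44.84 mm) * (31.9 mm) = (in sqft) 0.0154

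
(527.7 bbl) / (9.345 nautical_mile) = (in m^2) 0.004848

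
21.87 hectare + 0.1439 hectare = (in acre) 54.4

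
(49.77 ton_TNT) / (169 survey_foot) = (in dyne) 4.043e+14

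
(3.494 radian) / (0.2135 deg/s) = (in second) 937.7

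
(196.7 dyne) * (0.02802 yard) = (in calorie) 1.205e-05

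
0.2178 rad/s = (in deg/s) 12.48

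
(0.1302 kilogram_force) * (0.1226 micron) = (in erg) 1.565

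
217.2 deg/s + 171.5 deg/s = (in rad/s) 6.784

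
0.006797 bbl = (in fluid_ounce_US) 36.54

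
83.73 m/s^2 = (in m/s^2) 83.73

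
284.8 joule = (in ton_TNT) 6.807e-08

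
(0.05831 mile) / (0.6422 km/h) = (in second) 526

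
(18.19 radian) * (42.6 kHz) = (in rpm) 7.4e+06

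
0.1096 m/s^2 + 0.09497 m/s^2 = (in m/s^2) 0.2046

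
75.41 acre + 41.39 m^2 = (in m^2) 3.052e+05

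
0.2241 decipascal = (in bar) 2.241e-07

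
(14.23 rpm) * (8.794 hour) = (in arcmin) 1.622e+08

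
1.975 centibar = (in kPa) 1.975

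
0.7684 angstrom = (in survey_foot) 2.521e-10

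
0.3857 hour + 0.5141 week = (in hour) 86.75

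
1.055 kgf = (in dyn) 1.035e+06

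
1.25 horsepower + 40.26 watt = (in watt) 972.4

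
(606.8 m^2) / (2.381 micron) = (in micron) 2.549e+14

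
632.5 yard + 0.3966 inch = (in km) 0.5784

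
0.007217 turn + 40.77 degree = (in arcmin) 2602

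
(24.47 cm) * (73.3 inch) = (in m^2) 0.4556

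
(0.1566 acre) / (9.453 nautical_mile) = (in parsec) 1.173e-18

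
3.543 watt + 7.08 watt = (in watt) 10.62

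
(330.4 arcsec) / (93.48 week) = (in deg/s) 1.623e-09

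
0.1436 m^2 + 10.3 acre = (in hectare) 4.168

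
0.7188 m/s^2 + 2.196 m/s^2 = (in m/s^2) 2.915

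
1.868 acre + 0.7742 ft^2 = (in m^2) 7560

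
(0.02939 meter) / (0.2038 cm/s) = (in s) 14.42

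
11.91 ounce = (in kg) 0.3376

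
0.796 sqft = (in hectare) 7.395e-06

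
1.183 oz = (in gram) 33.54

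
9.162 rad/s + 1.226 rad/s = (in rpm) 99.2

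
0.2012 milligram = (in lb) 4.436e-07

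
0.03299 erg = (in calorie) 7.885e-10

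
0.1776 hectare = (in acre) 0.4389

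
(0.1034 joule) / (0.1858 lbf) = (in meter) 0.1251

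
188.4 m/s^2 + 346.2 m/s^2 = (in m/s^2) 534.6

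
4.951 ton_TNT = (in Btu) 1.963e+07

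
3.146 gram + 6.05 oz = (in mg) 1.747e+05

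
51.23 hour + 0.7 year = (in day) 257.6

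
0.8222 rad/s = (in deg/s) 47.11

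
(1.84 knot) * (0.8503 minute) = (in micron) 4.829e+07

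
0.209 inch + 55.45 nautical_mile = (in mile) 63.81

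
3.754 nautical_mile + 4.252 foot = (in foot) 2.281e+04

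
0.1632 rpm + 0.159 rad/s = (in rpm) 1.682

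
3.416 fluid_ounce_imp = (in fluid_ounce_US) 3.282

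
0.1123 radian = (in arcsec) 2.316e+04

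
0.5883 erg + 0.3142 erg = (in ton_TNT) 2.157e-17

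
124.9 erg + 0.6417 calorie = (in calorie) 0.6417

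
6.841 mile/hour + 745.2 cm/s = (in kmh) 37.84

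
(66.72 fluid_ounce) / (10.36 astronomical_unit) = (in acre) 3.146e-19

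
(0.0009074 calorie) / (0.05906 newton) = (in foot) 0.2109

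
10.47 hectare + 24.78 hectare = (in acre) 87.1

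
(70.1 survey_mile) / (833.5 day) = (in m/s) 0.001567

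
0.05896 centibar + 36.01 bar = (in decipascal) 3.601e+07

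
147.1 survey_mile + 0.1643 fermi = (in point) 6.711e+08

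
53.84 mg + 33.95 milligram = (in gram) 0.08779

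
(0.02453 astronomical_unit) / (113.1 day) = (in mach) 1.103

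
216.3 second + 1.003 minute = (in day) 0.0032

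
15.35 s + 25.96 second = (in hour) 0.01148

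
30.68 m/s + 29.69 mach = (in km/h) 3.65e+04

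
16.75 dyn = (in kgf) 1.708e-05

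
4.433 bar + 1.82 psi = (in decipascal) 4.558e+06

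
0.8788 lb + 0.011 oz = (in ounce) 14.07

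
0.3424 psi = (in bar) 0.02361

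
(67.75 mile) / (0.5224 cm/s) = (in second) 2.087e+07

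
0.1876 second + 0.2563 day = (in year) 0.0007022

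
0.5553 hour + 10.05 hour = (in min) 636.3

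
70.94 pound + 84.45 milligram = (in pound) 70.94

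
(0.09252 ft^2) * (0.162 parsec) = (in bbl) 2.703e+14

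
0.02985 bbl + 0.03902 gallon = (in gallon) 1.293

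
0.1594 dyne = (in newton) 1.594e-06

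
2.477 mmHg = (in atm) 0.003259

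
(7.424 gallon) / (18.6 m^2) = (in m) 0.001511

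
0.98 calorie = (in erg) 4.1e+07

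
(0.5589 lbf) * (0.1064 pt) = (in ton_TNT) 2.23e-14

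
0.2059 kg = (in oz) 7.263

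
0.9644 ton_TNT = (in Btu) 3.824e+06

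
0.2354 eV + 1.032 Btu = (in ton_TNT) 2.602e-07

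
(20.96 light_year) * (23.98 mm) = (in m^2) 4.755e+15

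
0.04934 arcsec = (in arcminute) 0.0008223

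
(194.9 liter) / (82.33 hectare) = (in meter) 2.367e-07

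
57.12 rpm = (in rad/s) 5.982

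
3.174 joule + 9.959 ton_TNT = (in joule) 4.167e+10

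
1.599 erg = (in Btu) 1.516e-10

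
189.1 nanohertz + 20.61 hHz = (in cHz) 2.061e+05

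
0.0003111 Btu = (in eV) 2.049e+18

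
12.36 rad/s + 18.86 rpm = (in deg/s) 821.3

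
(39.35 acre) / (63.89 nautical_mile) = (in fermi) 1.346e+15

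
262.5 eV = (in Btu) 3.986e-20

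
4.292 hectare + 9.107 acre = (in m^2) 7.977e+04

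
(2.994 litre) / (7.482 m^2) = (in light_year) 4.23e-20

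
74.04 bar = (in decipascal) 7.404e+07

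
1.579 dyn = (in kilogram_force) 1.61e-06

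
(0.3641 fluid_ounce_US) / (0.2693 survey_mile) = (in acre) 6.139e-12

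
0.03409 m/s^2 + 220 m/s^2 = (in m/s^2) 220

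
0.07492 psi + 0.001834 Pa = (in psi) 0.07492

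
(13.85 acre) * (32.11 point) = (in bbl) 3993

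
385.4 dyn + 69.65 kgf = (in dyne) 6.83e+07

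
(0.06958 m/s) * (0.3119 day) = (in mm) 1.875e+06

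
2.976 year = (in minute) 1.564e+06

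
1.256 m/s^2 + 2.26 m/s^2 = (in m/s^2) 3.516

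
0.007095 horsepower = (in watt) 5.291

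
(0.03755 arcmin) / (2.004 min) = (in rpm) 8.675e-07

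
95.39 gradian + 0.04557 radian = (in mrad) 1544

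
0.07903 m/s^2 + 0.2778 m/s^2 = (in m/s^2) 0.3568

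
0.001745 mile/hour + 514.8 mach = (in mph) 3.921e+05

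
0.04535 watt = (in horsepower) 6.082e-05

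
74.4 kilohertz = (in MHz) 0.0744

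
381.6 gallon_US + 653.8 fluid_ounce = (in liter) 1464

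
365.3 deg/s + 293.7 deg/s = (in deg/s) 659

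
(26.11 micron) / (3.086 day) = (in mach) 2.876e-13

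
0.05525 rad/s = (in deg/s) 3.166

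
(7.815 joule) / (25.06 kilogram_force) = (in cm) 3.18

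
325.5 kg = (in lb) 717.6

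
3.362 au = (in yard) 5.5e+11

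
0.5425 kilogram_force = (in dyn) 5.32e+05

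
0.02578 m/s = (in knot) 0.05011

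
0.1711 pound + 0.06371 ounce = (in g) 79.42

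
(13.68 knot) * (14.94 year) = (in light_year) 3.505e-07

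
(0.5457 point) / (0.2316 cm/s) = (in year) 2.636e-09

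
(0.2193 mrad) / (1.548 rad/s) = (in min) 2.361e-06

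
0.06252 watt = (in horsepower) 8.384e-05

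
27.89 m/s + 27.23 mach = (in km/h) 3.348e+04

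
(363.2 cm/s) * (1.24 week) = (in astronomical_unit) 1.821e-05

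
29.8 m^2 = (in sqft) 320.8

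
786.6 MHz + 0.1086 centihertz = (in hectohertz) 7.866e+06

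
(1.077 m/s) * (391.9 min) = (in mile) 15.74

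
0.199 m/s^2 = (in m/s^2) 0.199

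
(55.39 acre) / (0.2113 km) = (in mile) 0.6592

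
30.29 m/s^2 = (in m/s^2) 30.29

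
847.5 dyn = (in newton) 0.008475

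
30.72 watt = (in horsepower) 0.0412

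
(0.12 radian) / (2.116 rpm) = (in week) 8.954e-07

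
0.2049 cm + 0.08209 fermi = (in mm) 2.049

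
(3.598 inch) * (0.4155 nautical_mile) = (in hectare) 0.007032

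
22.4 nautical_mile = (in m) 4.148e+04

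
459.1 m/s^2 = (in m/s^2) 459.1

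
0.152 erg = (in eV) 9.487e+10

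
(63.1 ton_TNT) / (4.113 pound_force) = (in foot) 4.734e+10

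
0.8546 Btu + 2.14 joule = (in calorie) 216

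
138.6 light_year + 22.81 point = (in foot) 4.302e+18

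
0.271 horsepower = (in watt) 202.1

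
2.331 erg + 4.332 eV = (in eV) 1.455e+12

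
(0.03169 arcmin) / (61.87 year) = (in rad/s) 4.725e-15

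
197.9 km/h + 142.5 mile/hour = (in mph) 265.5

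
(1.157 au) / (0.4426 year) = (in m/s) 1.24e+04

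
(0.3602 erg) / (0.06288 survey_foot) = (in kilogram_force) 1.916e-07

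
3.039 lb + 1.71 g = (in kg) 1.38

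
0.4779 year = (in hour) 4186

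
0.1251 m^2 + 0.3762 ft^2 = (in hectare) 1.601e-05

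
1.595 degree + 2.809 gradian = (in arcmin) 247.4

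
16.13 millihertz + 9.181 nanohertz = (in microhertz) 1.613e+04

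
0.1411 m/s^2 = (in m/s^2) 0.1411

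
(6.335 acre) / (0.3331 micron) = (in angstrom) 7.696e+20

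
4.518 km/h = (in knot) 2.44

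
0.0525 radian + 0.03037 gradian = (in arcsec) 1.093e+04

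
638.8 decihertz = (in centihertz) 6388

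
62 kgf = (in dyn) 6.08e+07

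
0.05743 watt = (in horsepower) 7.701e-05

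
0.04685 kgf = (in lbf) 0.1033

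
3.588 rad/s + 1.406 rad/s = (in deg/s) 286.1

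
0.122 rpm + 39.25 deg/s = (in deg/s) 39.98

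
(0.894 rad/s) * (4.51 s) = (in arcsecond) 8.316e+05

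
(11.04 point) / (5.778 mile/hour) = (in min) 2.513e-05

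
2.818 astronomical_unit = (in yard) 4.61e+11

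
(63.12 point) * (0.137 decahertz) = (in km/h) 0.1098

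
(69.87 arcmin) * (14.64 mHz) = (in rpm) 0.002841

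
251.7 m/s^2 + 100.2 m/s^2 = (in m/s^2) 351.9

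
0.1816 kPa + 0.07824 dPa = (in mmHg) 1.362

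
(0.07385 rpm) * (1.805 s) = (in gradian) 0.8887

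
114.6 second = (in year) 3.634e-06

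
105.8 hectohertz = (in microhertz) 1.058e+10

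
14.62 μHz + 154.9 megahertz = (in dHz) 1.549e+09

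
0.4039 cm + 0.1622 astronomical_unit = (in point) 6.878e+13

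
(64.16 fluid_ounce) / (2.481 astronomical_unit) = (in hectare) 5.112e-19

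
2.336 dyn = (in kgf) 2.382e-06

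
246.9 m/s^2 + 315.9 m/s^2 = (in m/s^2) 562.8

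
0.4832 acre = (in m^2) 1955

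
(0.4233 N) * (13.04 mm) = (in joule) 0.00552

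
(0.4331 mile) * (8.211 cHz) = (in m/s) 57.23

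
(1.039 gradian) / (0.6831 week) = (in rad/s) 3.95e-08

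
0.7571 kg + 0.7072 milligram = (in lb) 1.669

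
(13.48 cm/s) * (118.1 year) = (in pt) 1.423e+12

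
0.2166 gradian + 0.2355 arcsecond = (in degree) 0.195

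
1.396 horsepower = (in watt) 1041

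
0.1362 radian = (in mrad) 136.2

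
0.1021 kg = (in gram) 102.1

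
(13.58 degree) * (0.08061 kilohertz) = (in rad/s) 19.11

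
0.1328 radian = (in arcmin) 456.5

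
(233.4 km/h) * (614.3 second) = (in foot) 1.307e+05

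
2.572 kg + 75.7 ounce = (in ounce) 166.4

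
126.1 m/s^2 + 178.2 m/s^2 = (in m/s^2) 304.3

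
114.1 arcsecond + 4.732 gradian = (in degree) 4.29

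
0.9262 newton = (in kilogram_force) 0.09445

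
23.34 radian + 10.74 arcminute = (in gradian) 1486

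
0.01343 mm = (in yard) 1.469e-05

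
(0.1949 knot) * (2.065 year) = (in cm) 6.529e+08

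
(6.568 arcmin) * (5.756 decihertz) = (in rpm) 0.0105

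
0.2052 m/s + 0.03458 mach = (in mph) 26.8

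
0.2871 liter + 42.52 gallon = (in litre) 161.2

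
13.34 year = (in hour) 1.169e+05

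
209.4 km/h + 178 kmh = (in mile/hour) 240.7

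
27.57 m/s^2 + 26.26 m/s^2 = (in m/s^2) 53.83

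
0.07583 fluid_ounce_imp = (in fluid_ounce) 0.07285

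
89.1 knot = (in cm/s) 4584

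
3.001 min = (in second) 180.1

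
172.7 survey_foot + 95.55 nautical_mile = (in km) 177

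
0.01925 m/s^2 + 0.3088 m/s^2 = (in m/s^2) 0.3281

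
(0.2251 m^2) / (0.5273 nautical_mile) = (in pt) 0.6534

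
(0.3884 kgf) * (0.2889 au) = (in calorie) 3.934e+10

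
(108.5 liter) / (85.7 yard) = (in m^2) 0.001385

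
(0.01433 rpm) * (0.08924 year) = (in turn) 672.1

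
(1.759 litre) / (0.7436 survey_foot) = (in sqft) 0.08354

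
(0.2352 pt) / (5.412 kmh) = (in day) 6.388e-10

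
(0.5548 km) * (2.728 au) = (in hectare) 2.264e+10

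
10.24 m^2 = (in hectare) 0.001024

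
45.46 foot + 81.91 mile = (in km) 131.8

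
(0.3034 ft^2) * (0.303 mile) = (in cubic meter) 13.74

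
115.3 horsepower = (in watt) 8.598e+04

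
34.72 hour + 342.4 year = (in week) 1.785e+04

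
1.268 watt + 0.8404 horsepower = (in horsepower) 0.8421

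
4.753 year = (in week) 247.8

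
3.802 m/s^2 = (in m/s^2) 3.802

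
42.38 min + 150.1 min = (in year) 0.0003662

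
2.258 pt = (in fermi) 7.966e+11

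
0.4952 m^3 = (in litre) 495.2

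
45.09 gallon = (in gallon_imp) 37.55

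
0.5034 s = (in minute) 0.00839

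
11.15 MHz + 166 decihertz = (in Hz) 1.115e+07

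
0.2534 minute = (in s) 15.2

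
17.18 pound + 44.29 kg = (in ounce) 1837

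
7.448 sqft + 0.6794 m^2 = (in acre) 0.0003389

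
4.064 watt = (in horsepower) 0.00545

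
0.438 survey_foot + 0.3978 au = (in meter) 5.951e+10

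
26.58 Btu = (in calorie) 6703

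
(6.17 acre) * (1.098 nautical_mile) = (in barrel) 3.194e+08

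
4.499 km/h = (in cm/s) 125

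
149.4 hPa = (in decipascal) 1.494e+05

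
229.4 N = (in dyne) 2.294e+07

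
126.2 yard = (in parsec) 3.74e-15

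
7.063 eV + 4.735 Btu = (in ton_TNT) 1.194e-06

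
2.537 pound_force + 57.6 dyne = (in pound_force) 2.537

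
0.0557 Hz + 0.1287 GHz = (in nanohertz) 1.287e+17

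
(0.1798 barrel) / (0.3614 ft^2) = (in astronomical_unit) 5.691e-12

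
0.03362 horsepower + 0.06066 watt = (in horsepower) 0.0337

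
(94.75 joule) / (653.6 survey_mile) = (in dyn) 9.008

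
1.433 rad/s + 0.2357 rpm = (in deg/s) 83.52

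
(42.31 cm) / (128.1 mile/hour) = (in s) 0.007388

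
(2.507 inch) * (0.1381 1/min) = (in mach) 4.304e-07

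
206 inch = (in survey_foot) 17.17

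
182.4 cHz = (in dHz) 18.24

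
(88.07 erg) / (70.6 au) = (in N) 8.339e-19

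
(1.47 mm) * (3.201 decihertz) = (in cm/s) 0.04705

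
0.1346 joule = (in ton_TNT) 3.217e-11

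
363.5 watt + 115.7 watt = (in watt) 479.2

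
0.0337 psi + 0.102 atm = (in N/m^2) 1.057e+04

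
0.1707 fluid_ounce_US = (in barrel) 3.175e-05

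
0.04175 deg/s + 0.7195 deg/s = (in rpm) 0.1269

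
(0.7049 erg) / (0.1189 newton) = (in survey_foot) 1.945e-06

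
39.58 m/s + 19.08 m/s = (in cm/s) 5866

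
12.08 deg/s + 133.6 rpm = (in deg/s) 813.7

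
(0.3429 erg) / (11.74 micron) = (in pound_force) 0.0006566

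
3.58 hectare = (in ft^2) 3.853e+05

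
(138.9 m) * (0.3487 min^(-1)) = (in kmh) 2.906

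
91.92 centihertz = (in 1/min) 55.15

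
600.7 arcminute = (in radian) 0.1747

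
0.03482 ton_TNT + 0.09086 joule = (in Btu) 1.381e+05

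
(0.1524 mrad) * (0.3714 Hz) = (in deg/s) 0.003243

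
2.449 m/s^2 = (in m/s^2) 2.449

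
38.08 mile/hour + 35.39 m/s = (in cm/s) 5241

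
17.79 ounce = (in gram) 504.3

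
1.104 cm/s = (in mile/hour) 0.0247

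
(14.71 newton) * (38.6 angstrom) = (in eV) 3.544e+11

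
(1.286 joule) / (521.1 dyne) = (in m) 246.8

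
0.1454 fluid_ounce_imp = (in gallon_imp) 0.0009088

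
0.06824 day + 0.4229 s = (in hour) 1.638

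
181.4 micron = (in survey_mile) 1.127e-07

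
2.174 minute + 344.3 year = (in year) 344.3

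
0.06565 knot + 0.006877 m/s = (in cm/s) 4.065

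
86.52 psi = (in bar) 5.965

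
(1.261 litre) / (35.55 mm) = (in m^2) 0.03547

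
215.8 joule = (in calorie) 51.58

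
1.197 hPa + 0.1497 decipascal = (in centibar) 0.1197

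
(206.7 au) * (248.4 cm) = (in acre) 1.898e+10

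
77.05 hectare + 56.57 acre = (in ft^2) 1.076e+07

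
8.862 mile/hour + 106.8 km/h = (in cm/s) 3363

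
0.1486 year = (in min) 7.81e+04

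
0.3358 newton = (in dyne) 3.358e+04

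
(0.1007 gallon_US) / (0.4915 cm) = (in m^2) 0.07756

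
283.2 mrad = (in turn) 0.04507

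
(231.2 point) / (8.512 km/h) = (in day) 3.993e-07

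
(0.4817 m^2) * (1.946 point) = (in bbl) 0.00208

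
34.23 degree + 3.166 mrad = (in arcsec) 1.239e+05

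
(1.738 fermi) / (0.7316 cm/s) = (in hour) 6.599e-17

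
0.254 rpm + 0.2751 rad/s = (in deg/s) 17.29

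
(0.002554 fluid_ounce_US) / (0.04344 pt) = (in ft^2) 0.05305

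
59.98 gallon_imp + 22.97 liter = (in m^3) 0.2956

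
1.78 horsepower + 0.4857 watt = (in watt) 1328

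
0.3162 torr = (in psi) 0.006114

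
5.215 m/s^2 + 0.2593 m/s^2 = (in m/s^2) 5.474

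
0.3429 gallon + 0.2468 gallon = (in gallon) 0.5897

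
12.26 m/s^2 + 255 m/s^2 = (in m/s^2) 267.3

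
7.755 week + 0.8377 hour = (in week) 7.76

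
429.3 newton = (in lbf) 96.51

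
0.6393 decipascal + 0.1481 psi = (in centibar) 1.021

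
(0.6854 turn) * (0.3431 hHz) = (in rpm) 1411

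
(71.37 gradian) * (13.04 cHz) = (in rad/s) 0.1462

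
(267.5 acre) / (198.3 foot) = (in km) 17.91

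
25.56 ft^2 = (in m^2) 2.375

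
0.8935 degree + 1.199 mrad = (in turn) 0.002673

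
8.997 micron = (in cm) 0.0008997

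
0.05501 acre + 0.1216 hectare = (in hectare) 0.1439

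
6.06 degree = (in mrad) 105.8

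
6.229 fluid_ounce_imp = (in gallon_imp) 0.03893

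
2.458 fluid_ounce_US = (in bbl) 0.0004572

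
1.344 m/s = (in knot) 2.613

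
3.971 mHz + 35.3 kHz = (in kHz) 35.3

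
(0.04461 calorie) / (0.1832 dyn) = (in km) 101.9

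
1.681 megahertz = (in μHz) 1.681e+12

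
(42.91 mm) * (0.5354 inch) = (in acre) 1.442e-07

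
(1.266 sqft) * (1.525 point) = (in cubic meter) 6.328e-05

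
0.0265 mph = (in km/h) 0.04265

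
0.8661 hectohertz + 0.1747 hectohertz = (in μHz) 1.041e+08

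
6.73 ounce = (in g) 190.8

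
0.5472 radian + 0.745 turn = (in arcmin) 1.797e+04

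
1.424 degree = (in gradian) 1.582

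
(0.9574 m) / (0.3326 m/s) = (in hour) 0.0007996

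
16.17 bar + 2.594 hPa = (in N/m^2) 1.617e+06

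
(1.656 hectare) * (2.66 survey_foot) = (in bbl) 8.445e+04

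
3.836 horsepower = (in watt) 2861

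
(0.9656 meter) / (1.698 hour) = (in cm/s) 0.0158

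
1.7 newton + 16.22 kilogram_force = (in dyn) 1.608e+07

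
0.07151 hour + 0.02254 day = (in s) 2205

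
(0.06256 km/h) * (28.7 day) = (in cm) 4.309e+06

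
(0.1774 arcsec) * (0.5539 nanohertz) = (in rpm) 4.549e-15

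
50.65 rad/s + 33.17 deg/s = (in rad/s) 51.23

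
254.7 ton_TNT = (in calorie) 2.547e+11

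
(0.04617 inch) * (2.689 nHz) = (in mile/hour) 7.054e-12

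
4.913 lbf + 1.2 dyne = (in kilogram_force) 2.229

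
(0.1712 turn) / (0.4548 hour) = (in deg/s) 0.03764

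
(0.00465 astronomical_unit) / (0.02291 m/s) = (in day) 3.514e+05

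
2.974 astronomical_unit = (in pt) 1.261e+15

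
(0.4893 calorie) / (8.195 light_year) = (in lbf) 5.936e-18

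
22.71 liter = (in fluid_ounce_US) 767.9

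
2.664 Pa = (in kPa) 0.002664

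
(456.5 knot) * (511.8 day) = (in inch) 4.088e+11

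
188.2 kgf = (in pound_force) 414.9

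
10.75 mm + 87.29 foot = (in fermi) 2.662e+16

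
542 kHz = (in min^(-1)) 3.252e+07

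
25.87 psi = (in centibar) 178.4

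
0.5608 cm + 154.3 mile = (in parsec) 8.048e-12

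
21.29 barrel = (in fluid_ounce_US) 1.145e+05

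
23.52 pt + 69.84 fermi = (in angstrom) 8.297e+07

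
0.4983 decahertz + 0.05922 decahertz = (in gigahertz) 5.575e-09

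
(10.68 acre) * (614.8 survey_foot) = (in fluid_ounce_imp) 2.85e+11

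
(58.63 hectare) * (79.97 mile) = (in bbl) 4.746e+11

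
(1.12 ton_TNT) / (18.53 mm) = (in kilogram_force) 2.579e+10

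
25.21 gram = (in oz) 0.8893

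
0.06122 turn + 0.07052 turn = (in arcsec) 1.707e+05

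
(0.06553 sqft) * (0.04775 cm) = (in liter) 0.002907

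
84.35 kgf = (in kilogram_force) 84.35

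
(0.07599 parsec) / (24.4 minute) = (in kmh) 5.766e+12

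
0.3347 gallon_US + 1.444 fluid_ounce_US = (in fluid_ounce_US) 44.29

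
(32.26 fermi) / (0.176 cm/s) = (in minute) 3.055e-13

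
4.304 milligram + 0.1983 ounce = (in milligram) 5626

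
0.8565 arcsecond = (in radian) 4.152e-06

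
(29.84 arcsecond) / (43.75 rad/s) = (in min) 5.511e-08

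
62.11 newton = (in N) 62.11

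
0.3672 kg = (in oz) 12.95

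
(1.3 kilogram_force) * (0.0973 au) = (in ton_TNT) 44.35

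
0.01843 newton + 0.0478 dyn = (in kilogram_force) 0.001879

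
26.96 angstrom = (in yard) 2.948e-09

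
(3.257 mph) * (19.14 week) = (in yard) 1.843e+07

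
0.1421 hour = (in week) 0.0008458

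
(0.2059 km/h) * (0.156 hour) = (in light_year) 3.395e-15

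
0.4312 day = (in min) 620.9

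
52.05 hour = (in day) 2.169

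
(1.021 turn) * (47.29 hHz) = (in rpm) 2.897e+05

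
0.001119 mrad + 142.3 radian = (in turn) 22.65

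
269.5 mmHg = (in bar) 0.3593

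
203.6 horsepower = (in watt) 1.518e+05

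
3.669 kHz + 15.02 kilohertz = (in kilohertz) 18.69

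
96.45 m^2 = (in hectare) 0.009645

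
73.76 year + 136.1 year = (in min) 1.103e+08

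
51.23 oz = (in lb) 3.202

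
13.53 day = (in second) 1.169e+06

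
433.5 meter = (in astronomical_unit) 2.898e-09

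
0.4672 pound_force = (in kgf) 0.2119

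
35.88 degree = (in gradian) 39.87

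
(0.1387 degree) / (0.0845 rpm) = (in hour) 7.599e-05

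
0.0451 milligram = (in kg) 4.51e-08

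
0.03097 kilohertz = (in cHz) 3097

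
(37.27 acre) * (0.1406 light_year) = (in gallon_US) 5.3e+22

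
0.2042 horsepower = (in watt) 152.3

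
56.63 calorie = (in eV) 1.479e+21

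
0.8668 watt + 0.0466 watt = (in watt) 0.9134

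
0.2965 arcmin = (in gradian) 0.005491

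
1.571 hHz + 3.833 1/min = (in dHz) 1572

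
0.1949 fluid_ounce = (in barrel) 3.625e-05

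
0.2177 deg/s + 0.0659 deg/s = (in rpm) 0.04727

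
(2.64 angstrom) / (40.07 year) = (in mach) 6.136e-22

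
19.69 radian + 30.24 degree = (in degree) 1158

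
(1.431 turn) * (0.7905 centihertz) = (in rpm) 0.6787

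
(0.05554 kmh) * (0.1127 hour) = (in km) 0.006259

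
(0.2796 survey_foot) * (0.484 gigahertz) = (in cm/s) 4.125e+09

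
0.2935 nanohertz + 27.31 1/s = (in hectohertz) 0.2731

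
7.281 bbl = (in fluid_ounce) 3.914e+04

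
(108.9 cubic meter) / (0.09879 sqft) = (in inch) 4.671e+05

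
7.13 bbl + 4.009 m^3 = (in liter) 5143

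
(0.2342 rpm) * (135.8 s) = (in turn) 0.5301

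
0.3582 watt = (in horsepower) 0.0004804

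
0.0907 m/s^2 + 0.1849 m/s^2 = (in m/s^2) 0.2756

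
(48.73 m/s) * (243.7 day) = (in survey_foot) 3.366e+09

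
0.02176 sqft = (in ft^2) 0.02176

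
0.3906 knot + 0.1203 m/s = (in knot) 0.6244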